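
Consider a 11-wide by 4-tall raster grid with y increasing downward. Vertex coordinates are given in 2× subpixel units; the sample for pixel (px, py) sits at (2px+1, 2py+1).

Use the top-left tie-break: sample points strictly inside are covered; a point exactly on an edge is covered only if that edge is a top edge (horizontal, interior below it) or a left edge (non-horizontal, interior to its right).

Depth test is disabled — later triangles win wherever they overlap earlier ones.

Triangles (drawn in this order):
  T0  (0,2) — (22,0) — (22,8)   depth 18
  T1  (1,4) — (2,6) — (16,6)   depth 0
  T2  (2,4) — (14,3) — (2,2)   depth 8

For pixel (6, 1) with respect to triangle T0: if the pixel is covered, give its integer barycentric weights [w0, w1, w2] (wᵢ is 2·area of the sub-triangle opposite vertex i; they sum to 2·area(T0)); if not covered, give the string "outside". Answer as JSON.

T0:
  2·area = 176
  edge (0, 2)→(22, 0): d=(22,-2) top-left  bias=+0
  edge (22, 0)→(22, 8): d=(0,8) right/bottom  bias=-1
  edge (22, 8)→(0, 2): d=(-22,-6) top-left  bias=+0
    (5,0)@(11, 1): e=[0,88,88] → #  [on edge]
    (6,0)@(13, 1): e=[4,72,100] → #
    (7,0)@(15, 1): e=[8,56,112] → #
    (8,0)@(17, 1): e=[12,40,124] → #
    (9,0)@(19, 1): e=[16,24,136] → #
    (10,0)@(21, 1): e=[20,8,148] → #
    (2,1)@(5, 3): e=[32,136,8] → #
    (3,1)@(7, 3): e=[36,120,20] → #
    (4,1)@(9, 3): e=[40,104,32] → #
    (2,2)@(5, 5): e=[76,136,-36] → ·
    (3,2)@(7, 5): e=[80,120,-24] → ·
    (4,2)@(9, 5): e=[84,104,-12] → ·
    (5,2)@(11, 5): e=[88,88,0] → #  [on edge]
  covered (23 px):
    · · · · · # # # # # #
    · · # # # # # # # # #
    · · · · · # # # # # #
    · · · · · · · · · # #
T1:
  2·area = 28  (B↔C swapped to make it positive)
  edge (1, 4)→(16, 6): d=(15,2) right/bottom  bias=-1
  edge (16, 6)→(2, 6): d=(-14,0) right/bottom  bias=-1
  edge (2, 6)→(1, 4): d=(-1,-2) top-left  bias=+0
    (1,2)@(3, 5): e=[11,14,3] → #
    (2,2)@(5, 5): e=[7,14,7] → #
    (3,2)@(7, 5): e=[3,14,11] → #
    (4,2)@(9, 5): e=[-1,14,15] → ·
    (1,3)@(3, 7): e=[41,-14,1] → ·
    (2,3)@(5, 7): e=[37,-14,5] → ·
    (3,3)@(7, 7): e=[33,-14,9] → ·
  covered (3 px):
    · · · · · · · · · · ·
    · · · · · · · · · · ·
    · # # # · · · · · · ·
    · · · · · · · · · · ·
T2:
  2·area = 24  (B↔C swapped to make it positive)
  edge (2, 4)→(2, 2): d=(0,-2) top-left  bias=+0
  edge (2, 2)→(14, 3): d=(12,1) right/bottom  bias=-1
  edge (14, 3)→(2, 4): d=(-12,1) right/bottom  bias=-1
    (1,1)@(3, 3): e=[2,11,11] → #
    (2,1)@(5, 3): e=[6,9,9] → #
    (3,1)@(7, 3): e=[10,7,7] → #
    (4,1)@(9, 3): e=[14,5,5] → #
    (5,1)@(11, 3): e=[18,3,3] → #
    (6,1)@(13, 3): e=[22,1,1] → #
    (7,1)@(15, 3): e=[26,-1,-1] → ·
    (1,2)@(3, 5): e=[2,35,-13] → ·
    (2,2)@(5, 5): e=[6,33,-15] → ·
    (3,2)@(7, 5): e=[10,31,-17] → ·
    (4,2)@(9, 5): e=[14,29,-19] → ·
    (5,2)@(11, 5): e=[18,27,-21] → ·
  covered (6 px):
    · · · · · · · · · · ·
    · # # # # # # · · · ·
    · · · · · · · · · · ·
    · · · · · · · · · · ·

Result: [72,56,48]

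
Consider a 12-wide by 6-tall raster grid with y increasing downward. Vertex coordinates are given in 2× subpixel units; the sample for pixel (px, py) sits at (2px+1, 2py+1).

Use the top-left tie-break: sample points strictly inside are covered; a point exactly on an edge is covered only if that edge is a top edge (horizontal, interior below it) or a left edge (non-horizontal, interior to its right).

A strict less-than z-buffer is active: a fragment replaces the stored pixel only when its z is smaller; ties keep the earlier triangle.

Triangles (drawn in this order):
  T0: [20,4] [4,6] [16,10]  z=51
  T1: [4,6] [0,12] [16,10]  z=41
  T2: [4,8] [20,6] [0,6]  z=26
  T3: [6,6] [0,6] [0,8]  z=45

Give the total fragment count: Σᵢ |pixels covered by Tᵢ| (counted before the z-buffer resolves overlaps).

T0:
  2·area = 88  (B↔C swapped to make it positive)
  edge (20, 4)→(16, 10): d=(-4,6) right/bottom  bias=-1
  edge (16, 10)→(4, 6): d=(-12,-4) top-left  bias=+0
  edge (4, 6)→(20, 4): d=(16,-2) top-left  bias=+0
    (0,2)@(1, 5): e=[110,0,-22] → ·  [on edge]
    (6,2)@(13, 5): e=[38,48,2] → #
    (7,2)@(15, 5): e=[26,56,6] → #
    (8,2)@(17, 5): e=[14,64,10] → #
    (9,2)@(19, 5): e=[2,72,14] → #
    (10,2)@(21, 5): e=[-10,80,18] → ·
    (3,3)@(7, 7): e=[66,0,22] → #  [on edge]
    (4,3)@(9, 7): e=[54,8,26] → #
    (5,3)@(11, 7): e=[42,16,30] → #
    (9,3)@(19, 7): e=[-6,48,46] → ·
    (3,4)@(7, 9): e=[58,-24,54] → ·
    (4,4)@(9, 9): e=[46,-16,58] → ·
    (6,4)@(13, 9): e=[22,0,66] → #  [on edge]
    (9,5)@(19, 11): e=[-22,0,110] → ·  [on edge]
  covered (12 px):
    · · · · · · · · · · · ·
    · · · · · · · · · · · ·
    · · · · · · # # # # · ·
    · · · # # # # # # · · ·
    · · · · · · # # · · · ·
    · · · · · · · · · · · ·
T1:
  2·area = 88  (B↔C swapped to make it positive)
  edge (4, 6)→(16, 10): d=(12,4) right/bottom  bias=-1
  edge (16, 10)→(0, 12): d=(-16,2) right/bottom  bias=-1
  edge (0, 12)→(4, 6): d=(4,-6) top-left  bias=+0
    (0,2)@(1, 5): e=[0,110,-22] → ·  [on edge]
    (2,3)@(5, 7): e=[8,70,10] → #
    (3,3)@(7, 7): e=[0,66,22] → ·  [on edge]
    (1,4)@(3, 9): e=[40,42,6] → #
    (3,4)@(7, 9): e=[24,34,30] → #
    (4,4)@(9, 9): e=[16,30,42] → #
    (5,4)@(11, 9): e=[8,26,54] → #
    (6,4)@(13, 9): e=[0,22,66] → ·  [on edge]
    (0,5)@(1, 11): e=[72,14,2] → #
    (4,5)@(9, 11): e=[40,-2,50] → ·
    (5,5)@(11, 11): e=[32,-6,62] → ·
    (9,5)@(19, 11): e=[0,-22,110] → ·  [on edge]
  covered (10 px):
    · · · · · · · · · · · ·
    · · · · · · · · · · · ·
    · · · · · · · · · · · ·
    · · # · · · · · · · · ·
    · # # # # # · · · · · ·
    # # # # · · · · · · · ·
T2:
  2·area = 40  (B↔C swapped to make it positive)
  edge (4, 8)→(0, 6): d=(-4,-2) top-left  bias=+0
  edge (0, 6)→(20, 6): d=(20,0) top-left  bias=+0
  edge (20, 6)→(4, 8): d=(-16,2) right/bottom  bias=-1
    (1,3)@(3, 7): e=[2,20,18] → #
    (2,3)@(5, 7): e=[6,20,14] → #
    (3,3)@(7, 7): e=[10,20,10] → #
    (4,3)@(9, 7): e=[14,20,6] → #
    (5,3)@(11, 7): e=[18,20,2] → #
    (6,3)@(13, 7): e=[22,20,-2] → ·
    (1,4)@(3, 9): e=[-6,60,-14] → ·
    (2,4)@(5, 9): e=[-2,60,-18] → ·
    (3,4)@(7, 9): e=[2,60,-22] → ·
    (4,4)@(9, 9): e=[6,60,-26] → ·
    (5,4)@(11, 9): e=[10,60,-30] → ·
  covered (5 px):
    · · · · · · · · · · · ·
    · · · · · · · · · · · ·
    · · · · · · · · · · · ·
    · # # # # # · · · · · ·
    · · · · · · · · · · · ·
    · · · · · · · · · · · ·
T3:
  2·area = 12  (B↔C swapped to make it positive)
  edge (6, 6)→(0, 8): d=(-6,2) right/bottom  bias=-1
  edge (0, 8)→(0, 6): d=(0,-2) top-left  bias=+0
  edge (0, 6)→(6, 6): d=(6,0) top-left  bias=+0
    (10,0)@(21, 1): e=[0,42,-30] → ·  [on edge]
    (7,1)@(15, 3): e=[0,30,-18] → ·  [on edge]
    (4,2)@(9, 5): e=[0,18,-6] → ·  [on edge]
    (0,3)@(1, 7): e=[4,2,6] → #
    (1,3)@(3, 7): e=[0,6,6] → ·  [on edge]
    (0,4)@(1, 9): e=[-8,2,18] → ·
  covered (1 px):
    · · · · · · · · · · · ·
    · · · · · · · · · · · ·
    · · · · · · · · · · · ·
    # · · · · · · · · · · ·
    · · · · · · · · · · · ·
    · · · · · · · · · · · ·

Result: 28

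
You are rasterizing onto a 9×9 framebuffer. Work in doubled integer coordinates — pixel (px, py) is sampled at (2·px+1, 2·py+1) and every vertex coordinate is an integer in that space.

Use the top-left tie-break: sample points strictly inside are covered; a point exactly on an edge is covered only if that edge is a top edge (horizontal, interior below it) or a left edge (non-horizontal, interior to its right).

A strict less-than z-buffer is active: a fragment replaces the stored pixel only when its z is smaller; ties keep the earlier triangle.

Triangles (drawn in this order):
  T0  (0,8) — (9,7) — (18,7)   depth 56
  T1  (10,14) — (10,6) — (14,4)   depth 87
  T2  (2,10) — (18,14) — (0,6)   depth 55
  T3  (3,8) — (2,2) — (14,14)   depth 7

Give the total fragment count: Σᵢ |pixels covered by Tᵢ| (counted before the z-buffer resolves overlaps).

T0:
  2·area = 9
  edge (0, 8)→(9, 7): d=(9,-1) top-left  bias=+0
  edge (9, 7)→(18, 7): d=(9,0) top-left  bias=+0
  edge (18, 7)→(0, 8): d=(-18,1) right/bottom  bias=-1
    (0,3)@(1, 7): e=[-8,0,17] → ·  [on edge]
    (1,3)@(3, 7): e=[-6,0,15] → ·  [on edge]
    (2,3)@(5, 7): e=[-4,0,13] → ·  [on edge]
    (3,3)@(7, 7): e=[-2,0,11] → ·  [on edge]
    (4,3)@(9, 7): e=[0,0,9] → █  [on edge]
    (5,3)@(11, 7): e=[2,0,7] → █  [on edge]
    (6,3)@(13, 7): e=[4,0,5] → █  [on edge]
    (7,3)@(15, 7): e=[6,0,3] → █  [on edge]
    (8,3)@(17, 7): e=[8,0,1] → █  [on edge]
    (4,4)@(9, 9): e=[18,18,-27] → ·
    (5,4)@(11, 9): e=[20,18,-29] → ·
    (6,4)@(13, 9): e=[22,18,-31] → ·
  covered (5 px):
    · · · · · · · · ·
    · · · · · · · · ·
    · · · · · · · · ·
    · · · · █ █ █ █ █
    · · · · · · · · ·
    · · · · · · · · ·
    · · · · · · · · ·
    · · · · · · · · ·
    · · · · · · · · ·
T1:
  2·area = 32
  edge (10, 14)→(10, 6): d=(0,-8) top-left  bias=+0
  edge (10, 6)→(14, 4): d=(4,-2) top-left  bias=+0
  edge (14, 4)→(10, 14): d=(-4,10) right/bottom  bias=-1
    (6,2)@(13, 5): e=[24,2,6] → █
    (7,2)@(15, 5): e=[40,6,-14] → ·
    (5,3)@(11, 7): e=[8,6,18] → █
    (6,3)@(13, 7): e=[24,10,-2] → ·
    (5,4)@(11, 9): e=[8,14,10] → █
    (6,4)@(13, 9): e=[24,18,-10] → ·
    (5,5)@(11, 11): e=[8,22,2] → █
    (6,5)@(13, 11): e=[24,26,-18] → ·
    (5,6)@(11, 13): e=[8,30,-6] → ·
  covered (4 px):
    · · · · · · · · ·
    · · · · · · · · ·
    · · · · · · █ · ·
    · · · · · █ · · ·
    · · · · · █ · · ·
    · · · · · █ · · ·
    · · · · · · · · ·
    · · · · · · · · ·
    · · · · · · · · ·
T2:
  2·area = 56  (B↔C swapped to make it positive)
  edge (2, 10)→(0, 6): d=(-2,-4) top-left  bias=+0
  edge (0, 6)→(18, 14): d=(18,8) right/bottom  bias=-1
  edge (18, 14)→(2, 10): d=(-16,-4) top-left  bias=+0
    (0,3)@(1, 7): e=[2,10,44] → █
    (1,3)@(3, 7): e=[10,-6,52] → ·
    (0,4)@(1, 9): e=[-2,46,12] → ·
    (1,4)@(3, 9): e=[6,30,20] → █
    (2,4)@(5, 9): e=[14,14,28] → █
    (3,4)@(7, 9): e=[22,-2,36] → ·
    (1,5)@(3, 11): e=[2,66,-12] → ·
    (2,5)@(5, 11): e=[10,50,-4] → ·
    (3,5)@(7, 11): e=[18,34,4] → █
    (4,5)@(9, 11): e=[26,18,12] → █
    (5,5)@(11, 11): e=[34,2,20] → █
    (6,5)@(13, 11): e=[42,-14,28] → ·
  covered (7 px):
    · · · · · · · · ·
    · · · · · · · · ·
    · · · · · · · · ·
    █ · · · · · · · ·
    · █ █ · · · · · ·
    · · · █ █ █ · · ·
    · · · · · · · █ ·
    · · · · · · · · ·
    · · · · · · · · ·
T3:
  2·area = 60
  edge (3, 8)→(2, 2): d=(-1,-6) top-left  bias=+0
  edge (2, 2)→(14, 14): d=(12,12) right/bottom  bias=-1
  edge (14, 14)→(3, 8): d=(-11,-6) top-left  bias=+0
    (0,0)@(1, 1): e=[-5,0,65] → ·  [on edge]
    (1,1)@(3, 3): e=[5,0,55] → ·  [on edge]
    (1,2)@(3, 5): e=[3,24,33] → █
    (2,2)@(5, 5): e=[15,0,45] → ·  [on edge]
    (1,3)@(3, 7): e=[1,48,11] → █
    (2,3)@(5, 7): e=[13,24,23] → █
    (3,3)@(7, 7): e=[25,0,35] → ·  [on edge]
    (1,4)@(3, 9): e=[-1,72,-11] → ·
    (2,4)@(5, 9): e=[11,48,1] → █
    (3,4)@(7, 9): e=[23,24,13] → █
    (4,4)@(9, 9): e=[35,0,25] → ·  [on edge]
    (2,5)@(5, 11): e=[9,72,-21] → ·
    (5,5)@(11, 11): e=[45,0,15] → ·  [on edge]
    (6,6)@(13, 13): e=[55,0,5] → ·  [on edge]
    (7,7)@(15, 15): e=[65,0,-5] → ·  [on edge]
    (8,8)@(17, 17): e=[75,0,-15] → ·  [on edge]
  covered (6 px):
    · · · · · · · · ·
    · · · · · · · · ·
    · █ · · · · · · ·
    · █ █ · · · · · ·
    · · █ █ · · · · ·
    · · · · █ · · · ·
    · · · · · · · · ·
    · · · · · · · · ·
    · · · · · · · · ·

Answer: 22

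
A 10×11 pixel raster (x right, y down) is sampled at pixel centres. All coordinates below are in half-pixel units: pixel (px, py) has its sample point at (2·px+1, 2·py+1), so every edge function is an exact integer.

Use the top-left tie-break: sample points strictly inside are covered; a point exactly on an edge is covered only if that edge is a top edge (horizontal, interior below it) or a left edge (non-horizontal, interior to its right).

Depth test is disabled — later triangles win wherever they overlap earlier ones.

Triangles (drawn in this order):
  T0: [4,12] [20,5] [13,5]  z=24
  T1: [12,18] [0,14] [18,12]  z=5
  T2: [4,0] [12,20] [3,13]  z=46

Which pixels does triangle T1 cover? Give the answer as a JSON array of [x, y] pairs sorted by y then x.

T0:
  2·area = 49  (B↔C swapped to make it positive)
  edge (4, 12)→(13, 5): d=(9,-7) top-left  bias=+0
  edge (13, 5)→(20, 5): d=(7,0) top-left  bias=+0
  edge (20, 5)→(4, 12): d=(-16,7) right/bottom  bias=-1
    (0,2)@(1, 5): e=[-84,0,133] → ·  [on edge]
    (1,2)@(3, 5): e=[-70,0,119] → ·  [on edge]
    (2,2)@(5, 5): e=[-56,0,105] → ·  [on edge]
    (3,2)@(7, 5): e=[-42,0,91] → ·  [on edge]
    (4,2)@(9, 5): e=[-28,0,77] → ·  [on edge]
    (5,2)@(11, 5): e=[-14,0,63] → ·  [on edge]
    (6,2)@(13, 5): e=[0,0,49] → █  [on edge]
    (7,2)@(15, 5): e=[14,0,35] → █  [on edge]
    (8,2)@(17, 5): e=[28,0,21] → █  [on edge]
    (9,2)@(19, 5): e=[42,0,7] → █  [on edge]
    (5,3)@(11, 7): e=[4,14,31] → █
    (8,3)@(17, 7): e=[46,14,-11] → ·
  covered (8 px):
    · · · · · · · · · ·
    · · · · · · · · · ·
    · · · · · · █ █ █ █
    · · · · · █ █ █ · ·
    · · · · █ · · · · ·
    · · · · · · · · · ·
    · · · · · · · · · ·
    · · · · · · · · · ·
    · · · · · · · · · ·
    · · · · · · · · · ·
    · · · · · · · · · ·
T1:
  2·area = 96
  edge (12, 18)→(0, 14): d=(-12,-4) top-left  bias=+0
  edge (0, 14)→(18, 12): d=(18,-2) top-left  bias=+0
  edge (18, 12)→(12, 18): d=(-6,6) right/bottom  bias=-1
    (9,5)@(19, 11): e=[112,-16,0] → ·  [on edge]
    (4,6)@(9, 13): e=[48,0,48] → █  [on edge]
    (5,6)@(11, 13): e=[56,4,36] → █
    (6,6)@(13, 13): e=[64,8,24] → █
    (7,6)@(15, 13): e=[72,12,12] → █
    (8,6)@(17, 13): e=[80,16,0] → ·  [on edge]
    (1,7)@(3, 15): e=[0,24,72] → █  [on edge]
    (2,7)@(5, 15): e=[8,28,60] → █
    (3,7)@(7, 15): e=[16,32,48] → █
    (7,7)@(15, 15): e=[48,48,0] → ·  [on edge]
    (1,8)@(3, 17): e=[-24,60,60] → ·
    (2,8)@(5, 17): e=[-16,64,48] → ·
    (4,8)@(9, 17): e=[0,72,24] → █  [on edge]
    (6,8)@(13, 17): e=[16,80,0] → ·  [on edge]
    (5,9)@(11, 19): e=[-16,112,0] → ·  [on edge]
    (7,9)@(15, 19): e=[0,120,-24] → ·  [on edge]
    (4,10)@(9, 21): e=[-48,144,0] → ·  [on edge]
  covered (12 px):
    · · · · · · · · · ·
    · · · · · · · · · ·
    · · · · · · · · · ·
    · · · · · · · · · ·
    · · · · · · · · · ·
    · · · · · · · · · ·
    · · · · █ █ █ █ · ·
    · █ █ █ █ █ █ · · ·
    · · · · █ █ · · · ·
    · · · · · · · · · ·
    · · · · · · · · · ·
T2:
  2·area = 124
  edge (4, 0)→(12, 20): d=(8,20) right/bottom  bias=-1
  edge (12, 20)→(3, 13): d=(-9,-7) top-left  bias=+0
  edge (3, 13)→(4, 0): d=(1,-13) top-left  bias=+0
    (2,1)@(5, 3): e=[4,104,16] → █
    (3,1)@(7, 3): e=[-36,118,42] → ·
    (2,2)@(5, 5): e=[20,86,18] → █
    (3,2)@(7, 5): e=[-20,100,44] → ·
    (2,3)@(5, 7): e=[36,68,20] → █
    (3,3)@(7, 7): e=[-4,82,46] → ·
    (2,4)@(5, 9): e=[52,50,22] → █
    (3,4)@(7, 9): e=[12,64,48] → █
    (4,4)@(9, 9): e=[-28,78,74] → ·
    (2,5)@(5, 11): e=[68,32,24] → █
    (4,5)@(9, 11): e=[-12,60,76] → ·
    (1,6)@(3, 13): e=[124,0,0] → █  [on edge]
  covered (15 px):
    · · · · · · · · · ·
    · · █ · · · · · · ·
    · · █ · · · · · · ·
    · · █ · · · · · · ·
    · · █ █ · · · · · ·
    · · █ █ · · · · · ·
    · █ █ █ █ · · · · ·
    · · · █ █ · · · · ·
    · · · · █ · · · · ·
    · · · · · █ · · · ·
    · · · · · · · · · ·

Result: [[4,6],[5,6],[6,6],[7,6],[1,7],[2,7],[3,7],[4,7],[5,7],[6,7],[4,8],[5,8]]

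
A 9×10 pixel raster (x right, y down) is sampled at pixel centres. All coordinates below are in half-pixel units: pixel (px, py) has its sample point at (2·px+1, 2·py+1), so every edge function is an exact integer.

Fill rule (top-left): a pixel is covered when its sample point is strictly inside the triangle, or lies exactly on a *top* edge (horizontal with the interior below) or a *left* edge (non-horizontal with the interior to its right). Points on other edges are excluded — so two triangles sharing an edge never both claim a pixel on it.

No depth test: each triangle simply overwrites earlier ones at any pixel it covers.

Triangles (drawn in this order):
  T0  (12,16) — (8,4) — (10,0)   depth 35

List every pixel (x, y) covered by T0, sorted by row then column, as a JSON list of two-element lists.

T0:
  2·area = 40
  edge (12, 16)→(8, 4): d=(-4,-12) top-left  bias=+0
  edge (8, 4)→(10, 0): d=(2,-4) top-left  bias=+0
  edge (10, 0)→(12, 16): d=(2,16) right/bottom  bias=-1
    (3,0)@(7, 1): e=[0,-10,50] → .  [on edge]
    (4,1)@(9, 3): e=[16,2,22] → X
    (5,1)@(11, 3): e=[40,10,-10] → .
    (4,2)@(9, 5): e=[8,6,26] → X
    (5,2)@(11, 5): e=[32,14,-6] → .
    (4,3)@(9, 7): e=[0,10,30] → X  [on edge]
    (5,3)@(11, 7): e=[24,18,-2] → .
    (4,4)@(9, 9): e=[-8,14,34] → .
    (5,4)@(11, 9): e=[16,22,2] → X
    (6,4)@(13, 9): e=[40,30,-30] → .
    (5,5)@(11, 11): e=[8,26,6] → X
    (6,5)@(13, 11): e=[32,34,-26] → .
    (5,6)@(11, 13): e=[0,30,10] → X  [on edge]
    (6,9)@(13, 19): e=[0,50,-10] → .  [on edge]
  covered (6 px):
    . . . . . . . . .
    . . . . X . . . .
    . . . . X . . . .
    . . . . X . . . .
    . . . . . X . . .
    . . . . . X . . .
    . . . . . X . . .
    . . . . . . . . .
    . . . . . . . . .
    . . . . . . . . .

Final: [[4,1],[4,2],[4,3],[5,4],[5,5],[5,6]]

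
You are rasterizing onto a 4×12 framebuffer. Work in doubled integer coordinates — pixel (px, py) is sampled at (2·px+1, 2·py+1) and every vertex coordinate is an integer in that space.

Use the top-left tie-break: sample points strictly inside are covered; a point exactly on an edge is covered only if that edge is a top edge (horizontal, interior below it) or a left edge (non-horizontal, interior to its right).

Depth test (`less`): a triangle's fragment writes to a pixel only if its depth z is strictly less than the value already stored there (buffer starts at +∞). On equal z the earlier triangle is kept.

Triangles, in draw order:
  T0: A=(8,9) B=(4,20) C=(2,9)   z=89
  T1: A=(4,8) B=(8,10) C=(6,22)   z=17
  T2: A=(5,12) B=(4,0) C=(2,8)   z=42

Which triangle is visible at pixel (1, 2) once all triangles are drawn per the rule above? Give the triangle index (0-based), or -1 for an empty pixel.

T0:
  2·area = 66
  edge (8, 9)→(4, 20): d=(-4,11) right/bottom  bias=-1
  edge (4, 20)→(2, 9): d=(-2,-11) top-left  bias=+0
  edge (2, 9)→(8, 9): d=(6,0) top-left  bias=+0
    (0,4)@(1, 9): e=[77,-11,0] → ·  [on edge]
    (1,4)@(3, 9): e=[55,11,0] → #  [on edge]
    (2,4)@(5, 9): e=[33,33,0] → #  [on edge]
    (3,4)@(7, 9): e=[11,55,0] → #  [on edge]
    (1,5)@(3, 11): e=[47,7,12] → #
    (1,6)@(3, 13): e=[39,3,24] → #
    (3,6)@(7, 13): e=[-5,47,24] → ·
    (1,7)@(3, 15): e=[31,-1,36] → ·
    (2,7)@(5, 15): e=[9,21,36] → #
    (3,7)@(7, 15): e=[-13,43,36] → ·
    (2,8)@(5, 17): e=[1,17,48] → #
    (3,8)@(7, 17): e=[-21,39,48] → ·
  covered (10 px):
    · · · ·
    · · · ·
    · · · ·
    · · · ·
    · # # #
    · # # #
    · # # ·
    · · # ·
    · · # ·
    · · · ·
    · · · ·
    · · · ·
T1:
  2·area = 52
  edge (4, 8)→(8, 10): d=(4,2) right/bottom  bias=-1
  edge (8, 10)→(6, 22): d=(-2,12) right/bottom  bias=-1
  edge (6, 22)→(4, 8): d=(-2,-14) top-left  bias=+0
    (1,0)@(3, 1): e=[-26,78,0] → ·  [on edge]
    (2,4)@(5, 9): e=[2,38,12] → #
    (3,4)@(7, 9): e=[-2,14,40] → ·
    (2,5)@(5, 11): e=[10,34,8] → #
    (3,5)@(7, 11): e=[6,10,36] → #
    (2,6)@(5, 13): e=[18,30,4] → #
    (2,7)@(5, 15): e=[26,26,0] → #  [on edge]
    (2,8)@(5, 17): e=[34,22,-4] → ·
    (3,8)@(7, 17): e=[30,-2,24] → ·
  covered (7 px):
    · · · ·
    · · · ·
    · · · ·
    · · · ·
    · · # ·
    · · # #
    · · # #
    · · # #
    · · · ·
    · · · ·
    · · · ·
    · · · ·
T2:
  2·area = 32  (B↔C swapped to make it positive)
  edge (5, 12)→(2, 8): d=(-3,-4) top-left  bias=+0
  edge (2, 8)→(4, 0): d=(2,-8) top-left  bias=+0
  edge (4, 0)→(5, 12): d=(1,12) right/bottom  bias=-1
    (1,2)@(3, 5): e=[13,2,17] → #
    (2,2)@(5, 5): e=[21,18,-7] → ·
    (1,3)@(3, 7): e=[7,6,19] → #
    (2,3)@(5, 7): e=[15,22,-5] → ·
    (1,4)@(3, 9): e=[1,10,21] → #
    (2,4)@(5, 9): e=[9,26,-3] → ·
    (1,5)@(3, 11): e=[-5,14,23] → ·
  covered (3 px):
    · · · ·
    · · · ·
    · # · ·
    · # · ·
    · # · ·
    · · · ·
    · · · ·
    · · · ·
    · · · ·
    · · · ·
    · · · ·
    · · · ·

Z-buffer (winner per pixel, '.' = empty):
  . . . .
  . . . .
  . 2 . .
  . 2 . .
  . 2 1 0
  . 0 1 1
  . 0 1 1
  . . 1 1
  . . 0 .
  . . . .
  . . . .
  . . . .

Result: 2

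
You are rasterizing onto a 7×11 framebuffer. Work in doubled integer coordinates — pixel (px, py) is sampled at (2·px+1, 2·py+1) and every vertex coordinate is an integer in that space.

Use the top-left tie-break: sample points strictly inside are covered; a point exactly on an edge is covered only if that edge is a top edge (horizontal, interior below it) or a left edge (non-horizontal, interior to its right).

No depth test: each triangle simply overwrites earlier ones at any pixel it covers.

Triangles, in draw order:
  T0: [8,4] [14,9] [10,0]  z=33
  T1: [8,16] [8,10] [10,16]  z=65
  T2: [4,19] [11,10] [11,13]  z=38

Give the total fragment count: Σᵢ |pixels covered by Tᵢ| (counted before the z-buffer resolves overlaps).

T0:
  2·area = 34  (B↔C swapped to make it positive)
  edge (8, 4)→(10, 0): d=(2,-4) top-left  bias=+0
  edge (10, 0)→(14, 9): d=(4,9) right/bottom  bias=-1
  edge (14, 9)→(8, 4): d=(-6,-5) top-left  bias=+0
    (4,1)@(9, 3): e=[2,21,11] → █
    (5,1)@(11, 3): e=[10,3,21] → █
    (6,1)@(13, 3): e=[18,-15,31] → ·
    (4,2)@(9, 5): e=[6,29,-1] → ·
    (5,2)@(11, 5): e=[14,11,9] → █
    (6,2)@(13, 5): e=[22,-7,19] → ·
    (5,3)@(11, 7): e=[18,19,-3] → ·
    (6,3)@(13, 7): e=[26,1,7] → █
    (6,4)@(13, 9): e=[30,9,-5] → ·
  covered (4 px):
    · · · · · · ·
    · · · · █ █ ·
    · · · · · █ ·
    · · · · · · █
    · · · · · · ·
    · · · · · · ·
    · · · · · · ·
    · · · · · · ·
    · · · · · · ·
    · · · · · · ·
    · · · · · · ·
T1:
  2·area = 12
  edge (8, 16)→(8, 10): d=(0,-6) top-left  bias=+0
  edge (8, 10)→(10, 16): d=(2,6) right/bottom  bias=-1
  edge (10, 16)→(8, 16): d=(-2,0) right/bottom  bias=-1
    (2,0)@(5, 1): e=[-18,0,30] → ·  [on edge]
    (3,3)@(7, 7): e=[-6,0,18] → ·  [on edge]
    (4,6)@(9, 13): e=[6,0,6] → ·  [on edge]
    (4,7)@(9, 15): e=[6,4,2] → █
    (5,7)@(11, 15): e=[18,-8,2] → ·
    (4,8)@(9, 17): e=[6,8,-2] → ·
    (5,9)@(11, 19): e=[18,0,-6] → ·  [on edge]
  covered (1 px):
    · · · · · · ·
    · · · · · · ·
    · · · · · · ·
    · · · · · · ·
    · · · · · · ·
    · · · · · · ·
    · · · · · · ·
    · · · · █ · ·
    · · · · · · ·
    · · · · · · ·
    · · · · · · ·
T2:
  2·area = 21
  edge (4, 19)→(11, 10): d=(7,-9) top-left  bias=+0
  edge (11, 10)→(11, 13): d=(0,3) right/bottom  bias=-1
  edge (11, 13)→(4, 19): d=(-7,6) right/bottom  bias=-1
    (5,0)@(11, 1): e=[-63,0,84] → ·  [on edge]
    (5,1)@(11, 3): e=[-49,0,70] → ·  [on edge]
    (5,2)@(11, 5): e=[-35,0,56] → ·  [on edge]
    (5,3)@(11, 7): e=[-21,0,42] → ·  [on edge]
    (5,4)@(11, 9): e=[-7,0,28] → ·  [on edge]
    (5,5)@(11, 11): e=[7,0,14] → ·  [on edge]
    (4,6)@(9, 13): e=[3,6,12] → █
    (5,6)@(11, 13): e=[21,0,0] → ·  [on edge]
    (4,7)@(9, 15): e=[17,6,-2] → ·
    (5,7)@(11, 15): e=[35,0,-14] → ·  [on edge]
    (5,8)@(11, 17): e=[49,0,-28] → ·  [on edge]
    (5,9)@(11, 19): e=[63,0,-42] → ·  [on edge]
    (5,10)@(11, 21): e=[77,0,-56] → ·  [on edge]
  covered (1 px):
    · · · · · · ·
    · · · · · · ·
    · · · · · · ·
    · · · · · · ·
    · · · · · · ·
    · · · · · · ·
    · · · · █ · ·
    · · · · · · ·
    · · · · · · ·
    · · · · · · ·
    · · · · · · ·

Answer: 6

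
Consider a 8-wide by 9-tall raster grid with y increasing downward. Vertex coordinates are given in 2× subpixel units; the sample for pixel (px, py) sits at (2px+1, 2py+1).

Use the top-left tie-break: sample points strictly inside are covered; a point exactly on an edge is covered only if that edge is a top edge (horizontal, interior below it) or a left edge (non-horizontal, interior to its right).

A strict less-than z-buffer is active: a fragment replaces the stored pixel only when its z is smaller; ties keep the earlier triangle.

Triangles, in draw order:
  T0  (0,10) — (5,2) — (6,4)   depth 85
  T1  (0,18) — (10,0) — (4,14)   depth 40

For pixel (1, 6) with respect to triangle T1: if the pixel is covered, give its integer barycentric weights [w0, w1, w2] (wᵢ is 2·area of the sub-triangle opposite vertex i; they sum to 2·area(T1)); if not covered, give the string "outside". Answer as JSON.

T0:
  2·area = 18
  edge (0, 10)→(5, 2): d=(5,-8) top-left  bias=+0
  edge (5, 2)→(6, 4): d=(1,2) right/bottom  bias=-1
  edge (6, 4)→(0, 10): d=(-6,6) right/bottom  bias=-1
    (4,0)@(9, 1): e=[27,-9,0] → ·  [on edge]
    (2,1)@(5, 3): e=[5,1,12] → #
    (3,1)@(7, 3): e=[21,-3,0] → ·  [on edge]
    (2,2)@(5, 5): e=[15,3,0] → ·  [on edge]
    (1,3)@(3, 7): e=[9,9,0] → ·  [on edge]
    (0,4)@(1, 9): e=[3,15,0] → ·  [on edge]
  covered (1 px):
    · · · · · · · ·
    · · # · · · · ·
    · · · · · · · ·
    · · · · · · · ·
    · · · · · · · ·
    · · · · · · · ·
    · · · · · · · ·
    · · · · · · · ·
    · · · · · · · ·
T1:
  2·area = 32
  edge (0, 18)→(10, 0): d=(10,-18) top-left  bias=+0
  edge (10, 0)→(4, 14): d=(-6,14) right/bottom  bias=-1
  edge (4, 14)→(0, 18): d=(-4,4) right/bottom  bias=-1
    (7,1)@(15, 3): e=[120,-88,0] → ·  [on edge]
    (6,2)@(13, 5): e=[104,-72,0] → ·  [on edge]
    (3,3)@(7, 7): e=[16,0,16] → ·  [on edge]
    (5,3)@(11, 7): e=[88,-56,0] → ·  [on edge]
    (2,4)@(5, 9): e=[0,16,16] → #  [on edge]
    (3,4)@(7, 9): e=[36,-12,8] → ·
    (4,4)@(9, 9): e=[72,-40,0] → ·  [on edge]
    (2,5)@(5, 11): e=[20,4,8] → #
    (3,5)@(7, 11): e=[56,-24,0] → ·  [on edge]
    (1,6)@(3, 13): e=[4,20,8] → #
    (2,6)@(5, 13): e=[40,-8,0] → ·  [on edge]
    (1,7)@(3, 15): e=[24,8,0] → ·  [on edge]
    (0,8)@(1, 17): e=[8,24,0] → ·  [on edge]
  covered (3 px):
    · · · · · · · ·
    · · · · · · · ·
    · · · · · · · ·
    · · · · · · · ·
    · · # · · · · ·
    · · # · · · · ·
    · # · · · · · ·
    · · · · · · · ·
    · · · · · · · ·

Final: [20,8,4]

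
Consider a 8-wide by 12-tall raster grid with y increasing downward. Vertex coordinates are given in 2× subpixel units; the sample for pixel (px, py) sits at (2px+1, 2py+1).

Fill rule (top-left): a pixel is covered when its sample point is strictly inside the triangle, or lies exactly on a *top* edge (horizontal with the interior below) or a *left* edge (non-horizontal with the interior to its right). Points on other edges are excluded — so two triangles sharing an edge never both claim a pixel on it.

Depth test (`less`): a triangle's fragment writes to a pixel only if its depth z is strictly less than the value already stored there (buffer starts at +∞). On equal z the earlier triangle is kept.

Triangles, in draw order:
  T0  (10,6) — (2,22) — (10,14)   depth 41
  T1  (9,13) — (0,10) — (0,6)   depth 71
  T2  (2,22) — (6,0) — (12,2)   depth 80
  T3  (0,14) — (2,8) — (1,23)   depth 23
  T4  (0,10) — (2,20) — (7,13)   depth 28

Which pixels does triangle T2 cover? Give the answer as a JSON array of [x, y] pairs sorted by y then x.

T0:
  2·area = 64  (B↔C swapped to make it positive)
  edge (10, 6)→(10, 14): d=(0,8) right/bottom  bias=-1
  edge (10, 14)→(2, 22): d=(-8,8) right/bottom  bias=-1
  edge (2, 22)→(10, 6): d=(8,-16) top-left  bias=+0
    (4,4)@(9, 9): e=[8,48,8] → X
    (5,4)@(11, 9): e=[-8,32,40] → .
    (7,4)@(15, 9): e=[-40,0,104] → .  [on edge]
    (4,5)@(9, 11): e=[8,32,24] → X
    (5,5)@(11, 11): e=[-8,16,56] → .
    (6,5)@(13, 11): e=[-24,0,88] → .  [on edge]
    (3,6)@(7, 13): e=[24,32,8] → X
    (5,6)@(11, 13): e=[-8,0,72] → .  [on edge]
    (3,7)@(7, 15): e=[24,16,24] → X
    (4,7)@(9, 15): e=[8,0,56] → .  [on edge]
    (2,8)@(5, 17): e=[40,16,8] → X
    (3,8)@(7, 17): e=[24,0,40] → .  [on edge]
    (2,9)@(5, 19): e=[40,0,24] → .  [on edge]
    (1,10)@(3, 21): e=[56,0,8] → .  [on edge]
    (0,11)@(1, 23): e=[72,0,-8] → .  [on edge]
  covered (6 px):
    . . . . . . . .
    . . . . . . . .
    . . . . . . . .
    . . . . . . . .
    . . . . X . . .
    . . . . X . . .
    . . . X X . . .
    . . . X . . . .
    . . X . . . . .
    . . . . . . . .
    . . . . . . . .
    . . . . . . . .
T1:
  2·area = 36
  edge (9, 13)→(0, 10): d=(-9,-3) top-left  bias=+0
  edge (0, 10)→(0, 6): d=(0,-4) top-left  bias=+0
  edge (0, 6)→(9, 13): d=(9,7) right/bottom  bias=-1
    (0,3)@(1, 7): e=[30,4,2] → X
    (1,3)@(3, 7): e=[36,12,-12] → .
    (0,4)@(1, 9): e=[12,4,20] → X
    (1,4)@(3, 9): e=[18,12,6] → X
    (2,4)@(5, 9): e=[24,20,-8] → .
    (0,5)@(1, 11): e=[-6,4,38] → .
    (1,5)@(3, 11): e=[0,12,24] → X  [on edge]
    (2,5)@(5, 11): e=[6,20,10] → X
    (3,5)@(7, 11): e=[12,28,-4] → .
    (1,6)@(3, 13): e=[-18,12,42] → .
    (2,6)@(5, 13): e=[-12,20,28] → .
    (4,6)@(9, 13): e=[0,36,0] → .  [on edge]
    (7,7)@(15, 15): e=[0,60,-24] → .  [on edge]
  covered (5 px):
    . . . . . . . .
    . . . . . . . .
    . . . . . . . .
    X . . . . . . .
    X X . . . . . .
    . X X . . . . .
    . . . . . . . .
    . . . . . . . .
    . . . . . . . .
    . . . . . . . .
    . . . . . . . .
    . . . . . . . .
T2:
  2·area = 140
  edge (2, 22)→(6, 0): d=(4,-22) top-left  bias=+0
  edge (6, 0)→(12, 2): d=(6,2) right/bottom  bias=-1
  edge (12, 2)→(2, 22): d=(-10,20) right/bottom  bias=-1
    (3,0)@(7, 1): e=[26,4,110] → X
    (4,0)@(9, 1): e=[70,0,70] → .  [on edge]
    (3,1)@(7, 3): e=[34,16,90] → X
    (4,1)@(9, 3): e=[78,12,50] → X
    (5,1)@(11, 3): e=[122,8,10] → X
    (6,1)@(13, 3): e=[166,4,-30] → .
    (7,1)@(15, 3): e=[210,0,-70] → .  [on edge]
    (3,2)@(7, 5): e=[42,28,70] → X
    (5,2)@(11, 5): e=[130,20,-10] → .
    (2,3)@(5, 7): e=[6,44,90] → X
    (5,3)@(11, 7): e=[138,32,-30] → .
    (2,4)@(5, 9): e=[14,56,70] → X
  covered (17 px):
    . . . X . . . .
    . . . X X X . .
    . . . X X . . .
    . . X X X . . .
    . . X X . . . .
    . . X X . . . .
    . . X . . . . .
    . . X . . . . .
    . X . . . . . .
    . X . . . . . .
    . . . . . . . .
    . . . . . . . .
T3:
  2·area = 24
  edge (0, 14)→(2, 8): d=(2,-6) top-left  bias=+0
  edge (2, 8)→(1, 23): d=(-1,15) right/bottom  bias=-1
  edge (1, 23)→(0, 14): d=(-1,-9) top-left  bias=+0
    (1,2)@(3, 5): e=[0,-12,36] → .  [on edge]
    (0,5)@(1, 11): e=[0,12,12] → X  [on edge]
    (1,5)@(3, 11): e=[12,-18,30] → .
    (0,6)@(1, 13): e=[4,10,10] → X
    (1,6)@(3, 13): e=[16,-20,28] → .
    (0,7)@(1, 15): e=[8,8,8] → X
    (1,7)@(3, 15): e=[20,-22,26] → .
    (0,8)@(1, 17): e=[12,6,6] → X
    (1,8)@(3, 17): e=[24,-24,24] → .
    (0,9)@(1, 19): e=[16,4,4] → X
    (1,9)@(3, 19): e=[28,-26,22] → .
    (0,10)@(1, 21): e=[20,2,2] → X
    (0,11)@(1, 23): e=[24,0,0] → .  [on edge]
  covered (6 px):
    . . . . . . . .
    . . . . . . . .
    . . . . . . . .
    . . . . . . . .
    . . . . . . . .
    X . . . . . . .
    X . . . . . . .
    X . . . . . . .
    X . . . . . . .
    X . . . . . . .
    X . . . . . . .
    . . . . . . . .
T4:
  2·area = 64  (B↔C swapped to make it positive)
  edge (0, 10)→(7, 13): d=(7,3) right/bottom  bias=-1
  edge (7, 13)→(2, 20): d=(-5,7) right/bottom  bias=-1
  edge (2, 20)→(0, 10): d=(-2,-10) top-left  bias=+0
    (0,5)@(1, 11): e=[4,52,8] → X
    (1,5)@(3, 11): e=[-2,38,28] → .
    (0,6)@(1, 13): e=[18,42,4] → X
    (1,6)@(3, 13): e=[12,28,24] → X
    (2,6)@(5, 13): e=[6,14,44] → X
    (3,6)@(7, 13): e=[0,0,64] → .  [on edge]
    (0,7)@(1, 15): e=[32,32,0] → X  [on edge]
    (3,7)@(7, 15): e=[14,-10,60] → .
    (0,8)@(1, 17): e=[46,22,-4] → .
    (1,8)@(3, 17): e=[40,8,16] → X
    (2,8)@(5, 17): e=[34,-6,36] → .
    (1,9)@(3, 19): e=[54,-2,12] → .
  covered (8 px):
    . . . . . . . .
    . . . . . . . .
    . . . . . . . .
    . . . . . . . .
    . . . . . . . .
    X . . . . . . .
    X X X . . . . .
    X X X . . . . .
    . X . . . . . .
    . . . . . . . .
    . . . . . . . .
    . . . . . . . .

Final: [[3,0],[3,1],[4,1],[5,1],[3,2],[4,2],[2,3],[3,3],[4,3],[2,4],[3,4],[2,5],[3,5],[2,6],[2,7],[1,8],[1,9]]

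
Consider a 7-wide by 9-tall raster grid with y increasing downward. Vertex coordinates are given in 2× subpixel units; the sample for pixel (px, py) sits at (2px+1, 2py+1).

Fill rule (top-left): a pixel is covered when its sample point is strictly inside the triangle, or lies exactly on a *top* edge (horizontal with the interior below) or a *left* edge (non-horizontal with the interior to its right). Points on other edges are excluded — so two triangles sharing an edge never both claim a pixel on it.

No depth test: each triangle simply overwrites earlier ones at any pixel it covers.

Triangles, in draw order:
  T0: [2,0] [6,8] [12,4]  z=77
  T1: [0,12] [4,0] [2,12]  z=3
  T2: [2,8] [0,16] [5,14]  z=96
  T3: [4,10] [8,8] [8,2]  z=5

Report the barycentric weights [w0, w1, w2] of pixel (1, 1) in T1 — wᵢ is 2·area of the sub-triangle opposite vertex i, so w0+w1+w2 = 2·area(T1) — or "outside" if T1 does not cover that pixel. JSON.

T0:
  2·area = 64  (B↔C swapped to make it positive)
  edge (2, 0)→(12, 4): d=(10,4) right/bottom  bias=-1
  edge (12, 4)→(6, 8): d=(-6,4) right/bottom  bias=-1
  edge (6, 8)→(2, 0): d=(-4,-8) top-left  bias=+0
    (1,0)@(3, 1): e=[6,54,4] → █
    (2,0)@(5, 1): e=[-2,46,20] → ·
    (1,1)@(3, 3): e=[26,42,-4] → ·
    (2,1)@(5, 3): e=[18,34,12] → █
    (3,1)@(7, 3): e=[10,26,28] → █
    (4,1)@(9, 3): e=[2,18,44] → █
    (5,1)@(11, 3): e=[-6,10,60] → ·
    (2,2)@(5, 5): e=[38,22,4] → █
    (5,2)@(11, 5): e=[14,-2,52] → ·
    (2,3)@(5, 7): e=[58,10,-4] → ·
    (3,3)@(7, 7): e=[50,2,12] → █
    (4,3)@(9, 7): e=[42,-6,28] → ·
  covered (8 px):
    · █ · · · · ·
    · · █ █ █ · ·
    · · █ █ █ · ·
    · · · █ · · ·
    · · · · · · ·
    · · · · · · ·
    · · · · · · ·
    · · · · · · ·
    · · · · · · ·
T1:
  2·area = 24
  edge (0, 12)→(4, 0): d=(4,-12) top-left  bias=+0
  edge (4, 0)→(2, 12): d=(-2,12) right/bottom  bias=-1
  edge (2, 12)→(0, 12): d=(-2,0) right/bottom  bias=-1
    (1,1)@(3, 3): e=[0,6,18] → █  [on edge]
    (2,1)@(5, 3): e=[24,-18,18] → ·
    (1,2)@(3, 5): e=[8,2,14] → █
    (2,2)@(5, 5): e=[32,-22,14] → ·
    (1,3)@(3, 7): e=[16,-2,10] → ·
    (0,4)@(1, 9): e=[0,18,6] → █  [on edge]
    (1,4)@(3, 9): e=[24,-6,6] → ·
    (0,5)@(1, 11): e=[8,14,2] → █
    (1,5)@(3, 11): e=[32,-10,2] → ·
    (0,6)@(1, 13): e=[16,10,-2] → ·
  covered (4 px):
    · · · · · · ·
    · █ · · · · ·
    · █ · · · · ·
    · · · · · · ·
    █ · · · · · ·
    █ · · · · · ·
    · · · · · · ·
    · · · · · · ·
    · · · · · · ·
T2:
  2·area = 36  (B↔C swapped to make it positive)
  edge (2, 8)→(5, 14): d=(3,6) right/bottom  bias=-1
  edge (5, 14)→(0, 16): d=(-5,2) right/bottom  bias=-1
  edge (0, 16)→(2, 8): d=(2,-8) top-left  bias=+0
    (1,5)@(3, 11): e=[3,19,14] → █
    (2,5)@(5, 11): e=[-9,15,30] → ·
    (0,6)@(1, 13): e=[21,13,2] → █
    (2,6)@(5, 13): e=[-3,5,34] → ·
    (0,7)@(1, 15): e=[27,3,6] → █
    (1,7)@(3, 15): e=[15,-1,22] → ·
    (0,8)@(1, 17): e=[33,-7,10] → ·
  covered (4 px):
    · · · · · · ·
    · · · · · · ·
    · · · · · · ·
    · · · · · · ·
    · · · · · · ·
    · █ · · · · ·
    █ █ · · · · ·
    █ · · · · · ·
    · · · · · · ·
T3:
  2·area = 24  (B↔C swapped to make it positive)
  edge (4, 10)→(8, 2): d=(4,-8) top-left  bias=+0
  edge (8, 2)→(8, 8): d=(0,6) right/bottom  bias=-1
  edge (8, 8)→(4, 10): d=(-4,2) right/bottom  bias=-1
    (3,2)@(7, 5): e=[4,6,14] → █
    (4,2)@(9, 5): e=[20,-6,10] → ·
    (3,3)@(7, 7): e=[12,6,6] → █
    (4,3)@(9, 7): e=[28,-6,2] → ·
    (2,4)@(5, 9): e=[4,18,2] → █
    (3,4)@(7, 9): e=[20,6,-2] → ·
    (2,5)@(5, 11): e=[12,18,-6] → ·
  covered (3 px):
    · · · · · · ·
    · · · · · · ·
    · · · █ · · ·
    · · · █ · · ·
    · · █ · · · ·
    · · · · · · ·
    · · · · · · ·
    · · · · · · ·
    · · · · · · ·

Answer: [6,18,0]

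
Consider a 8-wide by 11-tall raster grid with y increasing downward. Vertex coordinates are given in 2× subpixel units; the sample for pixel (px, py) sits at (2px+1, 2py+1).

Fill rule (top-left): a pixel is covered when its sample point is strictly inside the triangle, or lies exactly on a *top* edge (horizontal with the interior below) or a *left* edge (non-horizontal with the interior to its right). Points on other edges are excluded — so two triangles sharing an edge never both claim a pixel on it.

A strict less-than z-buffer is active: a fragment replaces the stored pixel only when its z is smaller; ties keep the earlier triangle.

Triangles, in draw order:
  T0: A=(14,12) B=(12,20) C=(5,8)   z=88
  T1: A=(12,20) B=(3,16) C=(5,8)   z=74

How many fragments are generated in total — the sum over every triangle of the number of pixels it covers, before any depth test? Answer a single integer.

T0:
  2·area = 80
  edge (14, 12)→(12, 20): d=(-2,8) right/bottom  bias=-1
  edge (12, 20)→(5, 8): d=(-7,-12) top-left  bias=+0
  edge (5, 8)→(14, 12): d=(9,4) right/bottom  bias=-1
    (3,4)@(7, 9): e=[62,17,1] → █
    (4,4)@(9, 9): e=[46,41,-7] → ·
    (3,5)@(7, 11): e=[58,3,19] → █
    (4,5)@(9, 11): e=[42,27,11] → █
    (5,5)@(11, 11): e=[26,51,3] → █
    (6,5)@(13, 11): e=[10,75,-5] → ·
    (3,6)@(7, 13): e=[54,-11,37] → ·
    (4,6)@(9, 13): e=[38,13,29] → █
    (6,6)@(13, 13): e=[6,61,13] → █
    (7,6)@(15, 13): e=[-10,85,5] → ·
    (4,7)@(9, 15): e=[34,-1,47] → ·
    (5,7)@(11, 15): e=[18,23,39] → █
  covered (10 px):
    · · · · · · · ·
    · · · · · · · ·
    · · · · · · · ·
    · · · · · · · ·
    · · · █ · · · ·
    · · · █ █ █ · ·
    · · · · █ █ █ ·
    · · · · · █ █ ·
    · · · · · █ · ·
    · · · · · · · ·
    · · · · · · · ·
T1:
  2·area = 80
  edge (12, 20)→(3, 16): d=(-9,-4) top-left  bias=+0
  edge (3, 16)→(5, 8): d=(2,-8) top-left  bias=+0
  edge (5, 8)→(12, 20): d=(7,12) right/bottom  bias=-1
    (2,4)@(5, 9): e=[71,2,7] → █
    (3,4)@(7, 9): e=[79,18,-17] → ·
    (2,5)@(5, 11): e=[53,6,21] → █
    (3,5)@(7, 11): e=[61,22,-3] → ·
    (2,6)@(5, 13): e=[35,10,35] → █
    (3,6)@(7, 13): e=[43,26,11] → █
    (4,6)@(9, 13): e=[51,42,-13] → ·
    (2,7)@(5, 15): e=[17,14,49] → █
    (4,7)@(9, 15): e=[33,46,1] → █
    (5,7)@(11, 15): e=[41,62,-23] → ·
    (2,8)@(5, 17): e=[-1,18,63] → ·
    (3,8)@(7, 17): e=[7,34,39] → █
  covered (10 px):
    · · · · · · · ·
    · · · · · · · ·
    · · · · · · · ·
    · · · · · · · ·
    · · █ · · · · ·
    · · █ · · · · ·
    · · █ █ · · · ·
    · · █ █ █ · · ·
    · · · █ █ · · ·
    · · · · · █ · ·
    · · · · · · · ·

Result: 20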